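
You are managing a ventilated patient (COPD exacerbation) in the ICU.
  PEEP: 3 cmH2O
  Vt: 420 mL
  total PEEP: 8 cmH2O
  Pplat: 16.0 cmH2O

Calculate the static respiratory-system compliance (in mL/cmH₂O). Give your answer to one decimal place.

52.5

End-expiratory occlusion gives total PEEP = 8 cmH2O (intrinsic PEEP = 8 − 3 = 5). Use total PEEP for the elastic gradient.
Cstat = Vt / (Pplat − PEEPtotal) = 420 / (16.0 − 8) = 420 / 8.0 = 52.5 mL/cmH2O.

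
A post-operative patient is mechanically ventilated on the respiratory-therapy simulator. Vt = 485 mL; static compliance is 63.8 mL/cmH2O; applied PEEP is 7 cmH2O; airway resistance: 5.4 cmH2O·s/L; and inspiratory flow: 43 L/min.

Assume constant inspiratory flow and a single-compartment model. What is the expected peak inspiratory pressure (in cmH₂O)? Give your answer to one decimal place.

18.5

Flow: 43 L/min ÷ 60 = 0.7167 L/s.
Equation of motion (constant flow): PIP = Vt/C + R·V̇ + PEEP.
PIP = 485/63.8 + 5.4×0.7167 + 7 = 7.602 + 3.87 + 7 = 18.472 cmH2O.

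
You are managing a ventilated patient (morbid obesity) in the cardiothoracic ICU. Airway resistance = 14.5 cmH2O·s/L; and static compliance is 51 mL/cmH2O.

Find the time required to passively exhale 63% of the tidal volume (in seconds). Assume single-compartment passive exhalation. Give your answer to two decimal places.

τ = R × C = 14.5 × 51 mL/cmH2O = 14.5 × 0.051 L/cmH2O = 0.7395 s.
Exhaled fraction f = 1 − e^(−t/τ) → t = −τ·ln(1 − f) = −0.7395·ln(0.37) = 0.7352 s.

0.74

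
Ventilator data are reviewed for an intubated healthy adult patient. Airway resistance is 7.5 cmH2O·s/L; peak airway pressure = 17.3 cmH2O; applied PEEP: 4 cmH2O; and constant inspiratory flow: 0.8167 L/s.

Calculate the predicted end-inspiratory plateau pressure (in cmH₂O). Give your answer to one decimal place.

11.2

Pplat = PIP − Raw × flow = 17.3 − 7.5 × 0.8167 = 17.3 − 6.125 = 11.175 cmH2O.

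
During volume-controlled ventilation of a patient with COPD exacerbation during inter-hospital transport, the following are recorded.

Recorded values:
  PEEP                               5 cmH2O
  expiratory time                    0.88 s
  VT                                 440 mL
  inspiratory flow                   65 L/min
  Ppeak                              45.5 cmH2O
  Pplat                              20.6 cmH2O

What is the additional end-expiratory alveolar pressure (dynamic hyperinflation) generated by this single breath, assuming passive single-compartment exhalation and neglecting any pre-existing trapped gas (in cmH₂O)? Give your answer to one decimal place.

Flow: 65 L/min ÷ 60 = 1.0833 L/s.
R = (PIP − Pplat)/V̇ = (45.5 − 20.6) / 1.0833 = 24.9/1.0833 = 22.985 cmH2O·s/L.
C = Vt/(Pplat − PEEP) = 440.0 / (20.6 − 5) = 440.0/15.6 = 28.205 mL/cmH2O.
τ = R × C = 22.985 × 0.02821 L/cmH2O = 0.6484 s.
Fraction remaining = e^(−Te/τ) = e^(−0.88/0.6484) = 0.2574; trapped volume = 440.0 × 0.2574 = 113.26 mL.
Additional alveolar pressure from trapping ≈ V_trapped / C = 113.26 / 28.205 = 4.016 cmH2O.

4.0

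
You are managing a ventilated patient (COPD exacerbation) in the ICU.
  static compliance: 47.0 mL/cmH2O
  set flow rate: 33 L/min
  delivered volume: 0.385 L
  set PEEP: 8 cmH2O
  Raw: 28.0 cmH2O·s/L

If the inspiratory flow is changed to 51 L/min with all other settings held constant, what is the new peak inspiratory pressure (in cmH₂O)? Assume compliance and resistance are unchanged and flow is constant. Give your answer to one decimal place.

Flow: 33 L/min ÷ 60 = 0.55 L/s.
New flow: 51 L/min ÷ 60 = 0.85 L/s.
PIP = Vt/C + R·V̇ + PEEP (constant-flow equation of motion).
Only the resistive term changes: ΔPIP = R × ΔV̇ = 28.0 × (0.85 − 0.55) = 28.0 × 0.3 = 8.4 cmH2O.
Original PIP = 385/47.0 + 28.0×0.55 + 8 = 31.591 cmH2O; new PIP = 31.591 + (8.4) = 39.991 cmH2O.

40.0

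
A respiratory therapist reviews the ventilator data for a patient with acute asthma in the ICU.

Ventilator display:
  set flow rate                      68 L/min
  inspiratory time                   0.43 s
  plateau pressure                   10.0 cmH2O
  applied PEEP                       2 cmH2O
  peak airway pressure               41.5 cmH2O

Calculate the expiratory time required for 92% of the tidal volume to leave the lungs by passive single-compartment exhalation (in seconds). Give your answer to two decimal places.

4.28

Flow: 68 L/min ÷ 60 = 1.1333 L/s.
Vt = flow × Ti = 1.1333 L/s × 0.43 s × 1000 mL/L = 487.32 mL.
R = (PIP − Pplat)/V̇ = (41.5 − 10.0) / 1.1333 = 31.5/1.1333 = 27.795 cmH2O·s/L.
C = Vt/(Pplat − PEEP) = 487.32 / (10.0 − 2) = 487.32/8.0 = 60.915 mL/cmH2O.
τ = R × C = 27.795 × 0.06092 L/cmH2O = 1.693 s.
t = −τ·ln(1 − 0.92) = −1.693·ln(0.08) = 4.276 s.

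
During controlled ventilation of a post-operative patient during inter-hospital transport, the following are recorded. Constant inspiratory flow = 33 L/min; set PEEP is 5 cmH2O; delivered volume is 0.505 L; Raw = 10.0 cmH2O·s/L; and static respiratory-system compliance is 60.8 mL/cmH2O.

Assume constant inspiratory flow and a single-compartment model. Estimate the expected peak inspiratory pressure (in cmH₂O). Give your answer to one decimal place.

18.8

Flow: 33 L/min ÷ 60 = 0.55 L/s.
Equation of motion (constant flow): PIP = Vt/C + R·V̇ + PEEP.
PIP = 505/60.8 + 10.0×0.55 + 5 = 8.306 + 5.5 + 5 = 18.806 cmH2O.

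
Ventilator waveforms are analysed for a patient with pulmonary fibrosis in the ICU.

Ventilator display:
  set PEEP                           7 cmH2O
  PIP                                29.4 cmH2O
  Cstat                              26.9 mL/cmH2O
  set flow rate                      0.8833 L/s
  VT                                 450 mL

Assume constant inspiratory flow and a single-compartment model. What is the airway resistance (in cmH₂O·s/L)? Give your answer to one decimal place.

6.4

Equation of motion (constant flow): PIP = Vt/C + R·V̇ + PEEP.
R·V̇ = PIP − Vt/C − PEEP = 29.4 − 450/26.9 − 7 = 29.4 − 16.729 − 7 = 5.671 cmH2O.
R = 5.671 / 0.8833 = 6.42 cmH2O·s/L.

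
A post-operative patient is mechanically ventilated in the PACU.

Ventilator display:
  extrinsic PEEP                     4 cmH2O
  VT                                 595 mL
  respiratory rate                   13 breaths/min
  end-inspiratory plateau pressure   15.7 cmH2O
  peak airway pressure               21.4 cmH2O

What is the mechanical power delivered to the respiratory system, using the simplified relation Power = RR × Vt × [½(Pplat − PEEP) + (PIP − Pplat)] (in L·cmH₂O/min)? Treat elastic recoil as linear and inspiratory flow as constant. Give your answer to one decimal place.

Per-breath work = Vt × [½(Pplat−PEEP) + (PIP−Pplat)] = 0.595 × [0.5×11.7 + 5.7] = 0.595 × 11.55 = 6.872 L·cmH2O.
Power = 13 × 6.872 = 89.336 L·cmH2O/min.

89.3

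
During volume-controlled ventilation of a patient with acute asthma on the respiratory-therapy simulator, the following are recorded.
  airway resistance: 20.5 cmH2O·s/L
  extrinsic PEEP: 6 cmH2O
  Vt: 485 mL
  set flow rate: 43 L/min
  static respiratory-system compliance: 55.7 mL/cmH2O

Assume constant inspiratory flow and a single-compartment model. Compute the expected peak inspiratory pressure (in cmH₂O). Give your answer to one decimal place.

Flow: 43 L/min ÷ 60 = 0.7167 L/s.
Equation of motion (constant flow): PIP = Vt/C + R·V̇ + PEEP.
PIP = 485/55.7 + 20.5×0.7167 + 6 = 8.707 + 14.692 + 6 = 29.399 cmH2O.

29.4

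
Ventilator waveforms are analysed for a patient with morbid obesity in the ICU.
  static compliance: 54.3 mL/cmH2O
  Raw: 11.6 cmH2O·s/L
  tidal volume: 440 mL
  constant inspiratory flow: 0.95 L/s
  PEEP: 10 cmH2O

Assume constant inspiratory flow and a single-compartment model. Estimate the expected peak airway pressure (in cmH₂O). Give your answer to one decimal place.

29.1

Equation of motion (constant flow): PIP = Vt/C + R·V̇ + PEEP.
PIP = 440/54.3 + 11.6×0.95 + 10 = 8.103 + 11.02 + 10 = 29.123 cmH2O.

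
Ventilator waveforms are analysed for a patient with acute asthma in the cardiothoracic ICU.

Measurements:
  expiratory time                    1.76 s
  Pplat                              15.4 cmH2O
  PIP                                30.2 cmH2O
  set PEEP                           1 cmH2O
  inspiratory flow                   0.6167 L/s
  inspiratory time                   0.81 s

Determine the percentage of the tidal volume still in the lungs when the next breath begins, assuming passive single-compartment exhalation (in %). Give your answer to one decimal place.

12.1

Vt = flow × Ti = 0.6167 L/s × 0.81 s × 1000 mL/L = 499.53 mL.
R = (PIP − Pplat)/V̇ = (30.2 − 15.4) / 0.6167 = 14.8/0.6167 = 23.999 cmH2O·s/L.
C = Vt/(Pplat − PEEP) = 499.53 / (15.4 − 1) = 499.53/14.4 = 34.69 mL/cmH2O.
τ = R × C = 23.999 × 0.03469 L/cmH2O = 0.8325 s.
Fraction remaining at end-expiration = e^(−Te/τ) = e^(−1.76/0.8325) = 0.1207 → 12.07%.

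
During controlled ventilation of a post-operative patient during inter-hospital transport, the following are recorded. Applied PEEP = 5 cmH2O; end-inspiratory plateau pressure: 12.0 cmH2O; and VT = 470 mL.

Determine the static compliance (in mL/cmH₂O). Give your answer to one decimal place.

Cstat = Vt / (Pplat − PEEP) = 470 / (12.0 − 5) = 470 / 7.0 = 67.143 mL/cmH2O.

67.1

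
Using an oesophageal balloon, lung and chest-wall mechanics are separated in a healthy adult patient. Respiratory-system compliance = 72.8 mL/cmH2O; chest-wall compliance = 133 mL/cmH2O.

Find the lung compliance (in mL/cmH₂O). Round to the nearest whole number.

1/CL = 1/Crs − 1/Ccw.
1/CL = 1/72.8 − 1/133 = 0.006217.
CL = 160.85 mL/cmH2O.

161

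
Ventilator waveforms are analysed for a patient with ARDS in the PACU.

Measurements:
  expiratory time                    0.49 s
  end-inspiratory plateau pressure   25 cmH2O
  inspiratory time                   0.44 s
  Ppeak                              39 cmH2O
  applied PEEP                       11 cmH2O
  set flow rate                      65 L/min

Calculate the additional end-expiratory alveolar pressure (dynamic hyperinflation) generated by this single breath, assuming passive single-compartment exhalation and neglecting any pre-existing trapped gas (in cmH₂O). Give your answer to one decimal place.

Flow: 65 L/min ÷ 60 = 1.0833 L/s.
Vt = flow × Ti = 1.0833 L/s × 0.44 s × 1000 mL/L = 476.65 mL.
R = (PIP − Pplat)/V̇ = (39 − 25) / 1.0833 = 14.0/1.0833 = 12.923 cmH2O·s/L.
C = Vt/(Pplat − PEEP) = 476.65 / (25 − 11) = 476.65/14.0 = 34.046 mL/cmH2O.
τ = R × C = 12.923 × 0.03405 L/cmH2O = 0.44 s.
Fraction remaining = e^(−Te/τ) = e^(−0.49/0.44) = 0.3284; trapped volume = 476.65 × 0.3284 = 156.53 mL.
Additional alveolar pressure from trapping ≈ V_trapped / C = 156.53 / 34.046 = 4.598 cmH2O.

4.6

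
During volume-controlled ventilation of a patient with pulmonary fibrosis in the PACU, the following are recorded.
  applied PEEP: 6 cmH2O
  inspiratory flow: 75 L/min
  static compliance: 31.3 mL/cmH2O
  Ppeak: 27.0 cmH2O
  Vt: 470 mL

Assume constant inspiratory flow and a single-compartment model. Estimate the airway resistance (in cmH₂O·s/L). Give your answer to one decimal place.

4.8

Flow: 75 L/min ÷ 60 = 1.25 L/s.
Equation of motion (constant flow): PIP = Vt/C + R·V̇ + PEEP.
R·V̇ = PIP − Vt/C − PEEP = 27.0 − 470/31.3 − 6 = 27.0 − 15.016 − 6 = 5.984 cmH2O.
R = 5.984 / 1.25 = 4.787 cmH2O·s/L.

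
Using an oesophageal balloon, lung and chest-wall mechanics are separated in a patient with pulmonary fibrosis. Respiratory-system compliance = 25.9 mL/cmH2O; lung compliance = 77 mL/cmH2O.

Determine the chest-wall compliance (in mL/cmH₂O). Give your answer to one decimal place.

1/Ccw = 1/Crs − 1/CL.
1/Ccw = 1/25.9 − 1/77 = 0.02562.
Ccw = 39.032 mL/cmH2O.

39.0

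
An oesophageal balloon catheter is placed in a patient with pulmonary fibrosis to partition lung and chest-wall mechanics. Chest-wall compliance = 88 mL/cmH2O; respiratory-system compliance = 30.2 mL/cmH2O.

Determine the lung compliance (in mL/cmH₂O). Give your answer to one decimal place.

46.0

1/CL = 1/Crs − 1/Ccw.
1/CL = 1/30.2 − 1/88 = 0.02175.
CL = 45.977 mL/cmH2O.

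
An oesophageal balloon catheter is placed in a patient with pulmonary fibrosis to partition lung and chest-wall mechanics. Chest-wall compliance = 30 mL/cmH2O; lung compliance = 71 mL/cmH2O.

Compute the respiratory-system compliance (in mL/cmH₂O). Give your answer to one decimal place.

21.1

Lung and chest wall are elastances in series: 1/Crs = 1/CL + 1/Ccw.
1/Crs = 1/71 + 1/30 = 0.04742.
Crs = 21.088 mL/cmH2O.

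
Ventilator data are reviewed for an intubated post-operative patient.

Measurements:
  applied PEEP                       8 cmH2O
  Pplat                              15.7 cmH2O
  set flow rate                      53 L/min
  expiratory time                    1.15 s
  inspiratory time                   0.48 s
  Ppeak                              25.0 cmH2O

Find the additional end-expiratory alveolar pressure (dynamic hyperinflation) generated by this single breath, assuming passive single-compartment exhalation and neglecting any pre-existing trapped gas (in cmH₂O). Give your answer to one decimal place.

Flow: 53 L/min ÷ 60 = 0.8833 L/s.
Vt = flow × Ti = 0.8833 L/s × 0.48 s × 1000 mL/L = 423.98 mL.
R = (PIP − Pplat)/V̇ = (25.0 − 15.7) / 0.8833 = 9.3/0.8833 = 10.529 cmH2O·s/L.
C = Vt/(Pplat − PEEP) = 423.98 / (15.7 − 8) = 423.98/7.7 = 55.062 mL/cmH2O.
τ = R × C = 10.529 × 0.05506 L/cmH2O = 0.5797 s.
Fraction remaining = e^(−Te/τ) = e^(−1.15/0.5797) = 0.1375; trapped volume = 423.98 × 0.1375 = 58.297 mL.
Additional alveolar pressure from trapping ≈ V_trapped / C = 58.297 / 55.062 = 1.059 cmH2O.

1.1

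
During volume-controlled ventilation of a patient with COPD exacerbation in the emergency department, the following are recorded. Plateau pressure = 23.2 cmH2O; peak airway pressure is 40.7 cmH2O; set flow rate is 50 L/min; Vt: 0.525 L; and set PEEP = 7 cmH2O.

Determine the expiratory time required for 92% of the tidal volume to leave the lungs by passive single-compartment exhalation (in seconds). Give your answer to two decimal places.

Flow: 50 L/min ÷ 60 = 0.8333 L/s.
R = (PIP − Pplat)/V̇ = (40.7 − 23.2) / 0.8333 = 17.5/0.8333 = 21.001 cmH2O·s/L.
C = Vt/(Pplat − PEEP) = 525.0 / (23.2 − 7) = 525.0/16.2 = 32.407 mL/cmH2O.
τ = R × C = 21.001 × 0.03241 L/cmH2O = 0.6806 s.
t = −τ·ln(1 − 0.92) = −0.6806·ln(0.08) = 1.719 s.

1.72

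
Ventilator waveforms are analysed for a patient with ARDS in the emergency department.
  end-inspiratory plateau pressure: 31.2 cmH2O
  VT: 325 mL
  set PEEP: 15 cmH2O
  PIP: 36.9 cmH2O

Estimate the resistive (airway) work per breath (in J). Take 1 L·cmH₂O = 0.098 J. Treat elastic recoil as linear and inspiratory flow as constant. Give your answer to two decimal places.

0.18

With constant inspiratory flow the resistive pressure is constant at PIP − Pplat = 36.9 − 31.2 = 5.7 cmH2O, so resistive work = 5.7 × 0.325 = 1.853 L·cmH2O.
× 0.098 J/(L·cmH2O) → 0.1816 J.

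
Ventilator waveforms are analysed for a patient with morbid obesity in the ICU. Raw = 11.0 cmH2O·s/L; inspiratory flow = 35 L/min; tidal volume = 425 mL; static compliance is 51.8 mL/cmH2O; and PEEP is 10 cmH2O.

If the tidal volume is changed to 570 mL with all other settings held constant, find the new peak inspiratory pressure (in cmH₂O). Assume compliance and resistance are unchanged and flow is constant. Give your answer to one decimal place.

Flow: 35 L/min ÷ 60 = 0.5833 L/s.
PIP = Vt/C + R·V̇ + PEEP (constant-flow equation of motion).
Only the elastic term changes: ΔPIP = ΔVt / C = (570 − 425) / 51.8 = 2.799 cmH2O.
Original PIP = 425/51.8 + 11.0×0.5833 + 10 = 24.621 cmH2O; new PIP = 24.621 + (2.799) = 27.42 cmH2O.

27.4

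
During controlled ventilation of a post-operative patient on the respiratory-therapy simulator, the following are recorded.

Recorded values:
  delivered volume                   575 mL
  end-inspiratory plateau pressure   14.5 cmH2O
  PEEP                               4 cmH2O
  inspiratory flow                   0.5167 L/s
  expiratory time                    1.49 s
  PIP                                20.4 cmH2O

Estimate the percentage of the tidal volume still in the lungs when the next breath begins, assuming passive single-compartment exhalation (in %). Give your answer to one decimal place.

R = (PIP − Pplat)/V̇ = (20.4 − 14.5) / 0.5167 = 5.9/0.5167 = 11.419 cmH2O·s/L.
C = Vt/(Pplat − PEEP) = 575.0 / (14.5 − 4) = 575.0/10.5 = 54.762 mL/cmH2O.
τ = R × C = 11.419 × 0.05476 L/cmH2O = 0.6253 s.
Fraction remaining at end-expiration = e^(−Te/τ) = e^(−1.49/0.6253) = 0.09229 → 9.229%.

9.2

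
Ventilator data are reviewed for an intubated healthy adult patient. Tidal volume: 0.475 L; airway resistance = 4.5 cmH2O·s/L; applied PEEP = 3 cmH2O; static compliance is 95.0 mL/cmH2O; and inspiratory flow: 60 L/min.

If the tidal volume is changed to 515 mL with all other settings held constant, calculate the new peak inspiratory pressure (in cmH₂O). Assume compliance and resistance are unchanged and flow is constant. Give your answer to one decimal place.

Flow: 60 L/min ÷ 60 = 1 L/s.
PIP = Vt/C + R·V̇ + PEEP (constant-flow equation of motion).
Only the elastic term changes: ΔPIP = ΔVt / C = (515 − 475) / 95.0 = 0.4211 cmH2O.
Original PIP = 475/95.0 + 4.5×1 + 3 = 12.5 cmH2O; new PIP = 12.5 + (0.4211) = 12.921 cmH2O.

12.9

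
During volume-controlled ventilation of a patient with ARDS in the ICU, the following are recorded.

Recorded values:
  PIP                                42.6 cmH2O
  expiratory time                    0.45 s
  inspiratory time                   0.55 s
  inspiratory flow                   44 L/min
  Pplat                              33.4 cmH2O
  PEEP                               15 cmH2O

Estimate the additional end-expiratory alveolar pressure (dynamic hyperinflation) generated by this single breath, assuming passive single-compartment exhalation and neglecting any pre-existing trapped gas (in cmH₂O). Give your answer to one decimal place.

3.6

Flow: 44 L/min ÷ 60 = 0.7333 L/s.
Vt = flow × Ti = 0.7333 L/s × 0.55 s × 1000 mL/L = 403.32 mL.
R = (PIP − Pplat)/V̇ = (42.6 − 33.4) / 0.7333 = 9.2/0.7333 = 12.546 cmH2O·s/L.
C = Vt/(Pplat − PEEP) = 403.32 / (33.4 − 15) = 403.32/18.4 = 21.92 mL/cmH2O.
τ = R × C = 12.546 × 0.02192 L/cmH2O = 0.275 s.
Fraction remaining = e^(−Te/τ) = e^(−0.45/0.275) = 0.1947; trapped volume = 403.32 × 0.1947 = 78.526 mL.
Additional alveolar pressure from trapping ≈ V_trapped / C = 78.526 / 21.92 = 3.582 cmH2O.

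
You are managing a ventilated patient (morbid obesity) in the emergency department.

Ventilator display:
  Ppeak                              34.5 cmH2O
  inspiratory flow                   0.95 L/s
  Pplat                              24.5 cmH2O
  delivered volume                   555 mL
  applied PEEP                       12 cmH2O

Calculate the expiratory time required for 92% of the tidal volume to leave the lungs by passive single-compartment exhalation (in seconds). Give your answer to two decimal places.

R = (PIP − Pplat)/V̇ = (34.5 − 24.5) / 0.95 = 10.0/0.95 = 10.526 cmH2O·s/L.
C = Vt/(Pplat − PEEP) = 555.0 / (24.5 − 12) = 555.0/12.5 = 44.4 mL/cmH2O.
τ = R × C = 10.526 × 0.0444 L/cmH2O = 0.4674 s.
t = −τ·ln(1 − 0.92) = −0.4674·ln(0.08) = 1.181 s.

1.18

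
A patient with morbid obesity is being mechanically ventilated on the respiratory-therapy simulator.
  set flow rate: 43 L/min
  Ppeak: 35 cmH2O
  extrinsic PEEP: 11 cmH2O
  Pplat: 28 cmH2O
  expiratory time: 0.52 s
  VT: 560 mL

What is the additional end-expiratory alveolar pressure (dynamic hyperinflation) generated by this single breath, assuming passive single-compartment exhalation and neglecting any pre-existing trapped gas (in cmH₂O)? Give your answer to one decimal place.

3.4

Flow: 43 L/min ÷ 60 = 0.7167 L/s.
R = (PIP − Pplat)/V̇ = (35 − 28) / 0.7167 = 7.0/0.7167 = 9.767 cmH2O·s/L.
C = Vt/(Pplat − PEEP) = 560.0 / (28 − 11) = 560.0/17.0 = 32.941 mL/cmH2O.
τ = R × C = 9.767 × 0.03294 L/cmH2O = 0.3217 s.
Fraction remaining = e^(−Te/τ) = e^(−0.52/0.3217) = 0.1986; trapped volume = 560.0 × 0.1986 = 111.22 mL.
Additional alveolar pressure from trapping ≈ V_trapped / C = 111.22 / 32.941 = 3.376 cmH2O.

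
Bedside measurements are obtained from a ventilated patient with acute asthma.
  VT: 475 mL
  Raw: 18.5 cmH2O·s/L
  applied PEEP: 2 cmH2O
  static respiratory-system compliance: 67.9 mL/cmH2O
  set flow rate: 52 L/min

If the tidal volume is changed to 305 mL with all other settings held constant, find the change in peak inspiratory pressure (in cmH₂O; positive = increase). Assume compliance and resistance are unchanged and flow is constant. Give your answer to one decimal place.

-2.5

PIP = Vt/C + R·V̇ + PEEP (constant-flow equation of motion).
Only the elastic term changes: ΔPIP = ΔVt / C = (305 − 475) / 67.9 = -2.504 cmH2O.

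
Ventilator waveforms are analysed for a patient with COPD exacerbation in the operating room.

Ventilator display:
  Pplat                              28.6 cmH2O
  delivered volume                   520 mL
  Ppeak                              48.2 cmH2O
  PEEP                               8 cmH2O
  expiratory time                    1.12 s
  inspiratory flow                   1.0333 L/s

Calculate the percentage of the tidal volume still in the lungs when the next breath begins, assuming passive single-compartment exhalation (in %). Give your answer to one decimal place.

R = (PIP − Pplat)/V̇ = (48.2 − 28.6) / 1.0333 = 19.6/1.0333 = 18.968 cmH2O·s/L.
C = Vt/(Pplat − PEEP) = 520.0 / (28.6 − 8) = 520.0/20.6 = 25.243 mL/cmH2O.
τ = R × C = 18.968 × 0.02524 L/cmH2O = 0.4788 s.
Fraction remaining at end-expiration = e^(−Te/τ) = e^(−1.12/0.4788) = 0.09641 → 9.641%.

9.6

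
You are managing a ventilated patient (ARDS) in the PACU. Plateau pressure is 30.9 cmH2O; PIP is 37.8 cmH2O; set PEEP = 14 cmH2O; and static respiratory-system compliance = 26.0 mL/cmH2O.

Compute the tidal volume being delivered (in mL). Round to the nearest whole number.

Vt = Cstat × (Pplat − PEEP) = 26.0 × (30.9 − 14) = 26.0 × 16.9 = 439.4 mL.

439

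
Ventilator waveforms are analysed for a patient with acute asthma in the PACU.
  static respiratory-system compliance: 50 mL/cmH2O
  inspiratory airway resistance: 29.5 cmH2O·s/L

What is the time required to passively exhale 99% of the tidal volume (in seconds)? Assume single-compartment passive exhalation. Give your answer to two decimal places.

6.79

τ = R × C = 29.5 × 50 mL/cmH2O = 29.5 × 0.050 L/cmH2O = 1.475 s.
Exhaled fraction f = 1 − e^(−t/τ) → t = −τ·ln(1 − f) = −1.475·ln(0.01) = 6.793 s.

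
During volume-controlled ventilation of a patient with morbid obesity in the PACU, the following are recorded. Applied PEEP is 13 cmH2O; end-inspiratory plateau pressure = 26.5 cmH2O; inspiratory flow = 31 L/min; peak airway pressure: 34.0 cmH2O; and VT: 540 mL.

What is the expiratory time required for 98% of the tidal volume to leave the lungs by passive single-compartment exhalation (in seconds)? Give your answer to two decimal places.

Flow: 31 L/min ÷ 60 = 0.5167 L/s.
R = (PIP − Pplat)/V̇ = (34.0 − 26.5) / 0.5167 = 7.5/0.5167 = 14.515 cmH2O·s/L.
C = Vt/(Pplat − PEEP) = 540.0 / (26.5 − 13) = 540.0/13.5 = 40.0 mL/cmH2O.
τ = R × C = 14.515 × 0.04 L/cmH2O = 0.5806 s.
t = −τ·ln(1 − 0.98) = −0.5806·ln(0.02) = 2.271 s.

2.27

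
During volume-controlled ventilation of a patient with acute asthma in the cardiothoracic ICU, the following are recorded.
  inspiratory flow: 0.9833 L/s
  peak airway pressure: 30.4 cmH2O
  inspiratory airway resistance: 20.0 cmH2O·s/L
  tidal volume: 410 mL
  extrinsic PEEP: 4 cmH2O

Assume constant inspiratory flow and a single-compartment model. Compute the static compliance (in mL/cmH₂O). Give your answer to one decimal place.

60.9

Equation of motion (constant flow): PIP = Vt/C + R·V̇ + PEEP.
Vt/C = PIP − R·V̇ − PEEP = 30.4 − 20.0×0.9833 − 4 = 30.4 − 19.666 − 4 = 6.734 cmH2O.
C = Vt / 6.734 = 410 / 6.734 = 60.885 mL/cmH2O.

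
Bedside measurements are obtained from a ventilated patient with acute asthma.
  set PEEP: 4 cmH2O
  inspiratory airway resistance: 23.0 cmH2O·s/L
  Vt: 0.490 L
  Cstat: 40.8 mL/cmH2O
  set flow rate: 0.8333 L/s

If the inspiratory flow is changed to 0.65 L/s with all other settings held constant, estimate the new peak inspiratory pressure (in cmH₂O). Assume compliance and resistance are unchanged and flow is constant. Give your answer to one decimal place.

31.0

PIP = Vt/C + R·V̇ + PEEP (constant-flow equation of motion).
Only the resistive term changes: ΔPIP = R × ΔV̇ = 23.0 × (0.65 − 0.8333) = 23.0 × -0.1833 = -4.216 cmH2O.
Original PIP = 490/40.8 + 23.0×0.8333 + 4 = 35.176 cmH2O; new PIP = 35.176 + (-4.216) = 30.96 cmH2O.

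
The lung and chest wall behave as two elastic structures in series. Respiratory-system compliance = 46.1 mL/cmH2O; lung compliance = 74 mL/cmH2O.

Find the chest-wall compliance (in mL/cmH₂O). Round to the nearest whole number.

122

1/Ccw = 1/Crs − 1/CL.
1/Ccw = 1/46.1 − 1/74 = 0.008178.
Ccw = 122.28 mL/cmH2O.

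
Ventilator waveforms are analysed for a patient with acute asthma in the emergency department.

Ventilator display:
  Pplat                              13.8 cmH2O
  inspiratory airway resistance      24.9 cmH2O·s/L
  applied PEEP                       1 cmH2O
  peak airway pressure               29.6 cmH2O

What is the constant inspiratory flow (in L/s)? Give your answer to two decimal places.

0.63

flow = (PIP − Pplat) / Raw = 15.8 / 24.9 = 0.6345 L/s.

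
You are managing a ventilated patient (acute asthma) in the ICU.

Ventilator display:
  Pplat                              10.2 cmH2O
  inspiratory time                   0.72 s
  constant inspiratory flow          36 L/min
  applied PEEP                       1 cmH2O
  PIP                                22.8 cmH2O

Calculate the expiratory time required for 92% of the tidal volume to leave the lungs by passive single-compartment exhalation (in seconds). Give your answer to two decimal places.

2.49

Flow: 36 L/min ÷ 60 = 0.6 L/s.
Vt = flow × Ti = 0.6 L/s × 0.72 s × 1000 mL/L = 432.0 mL.
R = (PIP − Pplat)/V̇ = (22.8 − 10.2) / 0.6 = 12.6/0.6 = 21.0 cmH2O·s/L.
C = Vt/(Pplat − PEEP) = 432.0 / (10.2 − 1) = 432.0/9.2 = 46.957 mL/cmH2O.
τ = R × C = 21.0 × 0.04696 L/cmH2O = 0.9862 s.
t = −τ·ln(1 − 0.92) = −0.9862·ln(0.08) = 2.491 s.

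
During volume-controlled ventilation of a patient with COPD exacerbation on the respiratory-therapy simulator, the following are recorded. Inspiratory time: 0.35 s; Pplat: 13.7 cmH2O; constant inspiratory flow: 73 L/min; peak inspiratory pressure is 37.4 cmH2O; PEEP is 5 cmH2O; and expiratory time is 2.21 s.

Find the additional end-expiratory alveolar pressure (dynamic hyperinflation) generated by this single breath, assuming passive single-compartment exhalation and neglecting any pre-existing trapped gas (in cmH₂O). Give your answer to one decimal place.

Flow: 73 L/min ÷ 60 = 1.2167 L/s.
Vt = flow × Ti = 1.2167 L/s × 0.35 s × 1000 mL/L = 425.85 mL.
R = (PIP − Pplat)/V̇ = (37.4 − 13.7) / 1.2167 = 23.7/1.2167 = 19.479 cmH2O·s/L.
C = Vt/(Pplat − PEEP) = 425.85 / (13.7 − 5) = 425.85/8.7 = 48.948 mL/cmH2O.
τ = R × C = 19.479 × 0.04895 L/cmH2O = 0.9535 s.
Fraction remaining = e^(−Te/τ) = e^(−2.21/0.9535) = 0.09849; trapped volume = 425.85 × 0.09849 = 41.942 mL.
Additional alveolar pressure from trapping ≈ V_trapped / C = 41.942 / 48.948 = 0.8569 cmH2O.

0.9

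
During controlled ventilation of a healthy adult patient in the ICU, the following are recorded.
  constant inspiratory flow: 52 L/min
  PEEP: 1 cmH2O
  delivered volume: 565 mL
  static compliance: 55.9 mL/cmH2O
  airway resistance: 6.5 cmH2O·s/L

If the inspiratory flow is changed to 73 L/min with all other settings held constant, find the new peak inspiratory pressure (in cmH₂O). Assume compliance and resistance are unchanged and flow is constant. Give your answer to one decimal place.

19.0

Flow: 52 L/min ÷ 60 = 0.8667 L/s.
New flow: 73 L/min ÷ 60 = 1.2167 L/s.
PIP = Vt/C + R·V̇ + PEEP (constant-flow equation of motion).
Only the resistive term changes: ΔPIP = R × ΔV̇ = 6.5 × (1.2167 − 0.8667) = 6.5 × 0.35 = 2.275 cmH2O.
Original PIP = 565/55.9 + 6.5×0.8667 + 1 = 16.741 cmH2O; new PIP = 16.741 + (2.275) = 19.016 cmH2O.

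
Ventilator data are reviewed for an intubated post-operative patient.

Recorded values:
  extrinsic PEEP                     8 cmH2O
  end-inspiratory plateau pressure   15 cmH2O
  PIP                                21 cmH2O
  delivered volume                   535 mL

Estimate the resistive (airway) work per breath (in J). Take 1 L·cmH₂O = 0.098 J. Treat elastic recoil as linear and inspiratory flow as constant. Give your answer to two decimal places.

With constant inspiratory flow the resistive pressure is constant at PIP − Pplat = 21 − 15 = 6.0 cmH2O, so resistive work = 6.0 × 0.535 = 3.21 L·cmH2O.
× 0.098 J/(L·cmH2O) → 0.3146 J.

0.31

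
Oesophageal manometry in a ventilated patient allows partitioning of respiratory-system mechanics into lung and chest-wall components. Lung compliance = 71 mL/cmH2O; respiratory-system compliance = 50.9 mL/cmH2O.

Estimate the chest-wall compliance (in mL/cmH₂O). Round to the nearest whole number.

1/Ccw = 1/Crs − 1/CL.
1/Ccw = 1/50.9 − 1/71 = 0.005562.
Ccw = 179.79 mL/cmH2O.

180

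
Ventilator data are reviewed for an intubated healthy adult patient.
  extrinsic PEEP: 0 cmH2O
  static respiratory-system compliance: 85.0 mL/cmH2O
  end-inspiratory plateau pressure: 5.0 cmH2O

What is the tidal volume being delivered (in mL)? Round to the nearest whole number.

Vt = Cstat × (Pplat − PEEP) = 85.0 × (5.0 − 0) = 85.0 × 5.0 = 425.0 mL.

425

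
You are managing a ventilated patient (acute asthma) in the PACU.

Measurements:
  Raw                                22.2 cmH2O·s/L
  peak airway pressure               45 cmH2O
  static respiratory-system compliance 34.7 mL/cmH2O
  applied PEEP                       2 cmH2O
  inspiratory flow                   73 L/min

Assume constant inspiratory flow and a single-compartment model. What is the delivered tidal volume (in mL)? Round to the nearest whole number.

Flow: 73 L/min ÷ 60 = 1.2167 L/s.
Equation of motion (constant flow): PIP = Vt/C + R·V̇ + PEEP.
Vt/C = PIP − R·V̇ − PEEP = 45 − 27.011 − 2 = 15.989 cmH2O.
Vt = C × 15.989 = 34.7 × 15.989 = 554.82 mL.

555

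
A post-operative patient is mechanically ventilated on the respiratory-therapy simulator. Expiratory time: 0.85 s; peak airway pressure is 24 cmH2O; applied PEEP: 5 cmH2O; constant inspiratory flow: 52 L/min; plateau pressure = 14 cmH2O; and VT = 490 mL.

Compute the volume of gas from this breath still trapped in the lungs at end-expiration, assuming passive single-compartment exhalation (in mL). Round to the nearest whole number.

Flow: 52 L/min ÷ 60 = 0.8667 L/s.
R = (PIP − Pplat)/V̇ = (24 − 14) / 0.8667 = 10.0/0.8667 = 11.538 cmH2O·s/L.
C = Vt/(Pplat − PEEP) = 490.0 / (14 − 5) = 490.0/9.0 = 54.444 mL/cmH2O.
τ = R × C = 11.538 × 0.05444 L/cmH2O = 0.6281 s.
Fraction remaining = e^(−Te/τ) = e^(−0.85/0.6281) = 0.2584.
Trapped volume = 490.0 × 0.2584 = 126.62 mL.

127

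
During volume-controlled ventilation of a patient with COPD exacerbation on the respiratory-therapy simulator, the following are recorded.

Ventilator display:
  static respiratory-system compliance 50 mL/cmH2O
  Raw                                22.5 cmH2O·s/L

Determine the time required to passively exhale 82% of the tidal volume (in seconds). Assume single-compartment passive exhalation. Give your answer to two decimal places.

τ = R × C = 22.5 × 50 mL/cmH2O = 22.5 × 0.050 L/cmH2O = 1.125 s.
Exhaled fraction f = 1 − e^(−t/τ) → t = −τ·ln(1 − f) = −1.125·ln(0.18) = 1.929 s.

1.93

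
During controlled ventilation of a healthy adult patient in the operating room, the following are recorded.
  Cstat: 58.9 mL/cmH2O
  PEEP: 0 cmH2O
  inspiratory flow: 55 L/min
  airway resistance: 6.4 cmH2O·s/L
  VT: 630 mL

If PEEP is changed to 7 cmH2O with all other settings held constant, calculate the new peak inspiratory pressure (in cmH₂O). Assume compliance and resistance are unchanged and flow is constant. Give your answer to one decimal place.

Flow: 55 L/min ÷ 60 = 0.9167 L/s.
PIP = Vt/C + R·V̇ + PEEP (constant-flow equation of motion).
Only the baseline term changes: ΔPIP = ΔPEEP = 7 − 0 = 7.0 cmH2O.
Original PIP = 630/58.9 + 6.4×0.9167 + 0 = 16.563 cmH2O; new PIP = 16.563 + (7.0) = 23.563 cmH2O.

23.6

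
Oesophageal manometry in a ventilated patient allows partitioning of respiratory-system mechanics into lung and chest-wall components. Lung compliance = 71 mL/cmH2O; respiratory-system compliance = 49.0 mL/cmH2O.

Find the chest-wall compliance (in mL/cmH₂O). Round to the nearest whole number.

1/Ccw = 1/Crs − 1/CL.
1/Ccw = 1/49.0 − 1/71 = 0.006324.
Ccw = 158.13 mL/cmH2O.

158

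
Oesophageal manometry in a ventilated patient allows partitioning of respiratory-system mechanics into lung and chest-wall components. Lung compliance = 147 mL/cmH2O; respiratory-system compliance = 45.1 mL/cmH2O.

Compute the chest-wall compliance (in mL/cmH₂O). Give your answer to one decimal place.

65.1

1/Ccw = 1/Crs − 1/CL.
1/Ccw = 1/45.1 − 1/147 = 0.01537.
Ccw = 65.062 mL/cmH2O.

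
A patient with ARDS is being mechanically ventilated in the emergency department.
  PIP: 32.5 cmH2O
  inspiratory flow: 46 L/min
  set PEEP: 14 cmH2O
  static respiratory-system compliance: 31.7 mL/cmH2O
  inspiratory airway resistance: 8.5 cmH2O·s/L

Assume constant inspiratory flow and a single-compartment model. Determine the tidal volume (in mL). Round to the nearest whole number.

380

Flow: 46 L/min ÷ 60 = 0.7667 L/s.
Equation of motion (constant flow): PIP = Vt/C + R·V̇ + PEEP.
Vt/C = PIP − R·V̇ − PEEP = 32.5 − 6.517 − 14 = 11.983 cmH2O.
Vt = C × 11.983 = 31.7 × 11.983 = 379.86 mL.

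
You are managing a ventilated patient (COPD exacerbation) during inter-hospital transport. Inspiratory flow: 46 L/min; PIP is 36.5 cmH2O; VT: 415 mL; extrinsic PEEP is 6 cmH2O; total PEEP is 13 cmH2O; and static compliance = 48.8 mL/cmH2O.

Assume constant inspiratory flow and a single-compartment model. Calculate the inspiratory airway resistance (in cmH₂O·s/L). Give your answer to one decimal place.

19.6

Flow: 46 L/min ÷ 60 = 0.7667 L/s.
Total PEEP = 13 cmH2O (set 6 + intrinsic 7); this is the baseline alveolar pressure.
Equation of motion (constant flow): PIP = Vt/C + R·V̇ + PEEP.
R·V̇ = PIP − Vt/C − PEEP = 36.5 − 415/48.8 − 13 = 36.5 − 8.504 − 13 = 14.996 cmH2O.
R = 14.996 / 0.7667 = 19.559 cmH2O·s/L.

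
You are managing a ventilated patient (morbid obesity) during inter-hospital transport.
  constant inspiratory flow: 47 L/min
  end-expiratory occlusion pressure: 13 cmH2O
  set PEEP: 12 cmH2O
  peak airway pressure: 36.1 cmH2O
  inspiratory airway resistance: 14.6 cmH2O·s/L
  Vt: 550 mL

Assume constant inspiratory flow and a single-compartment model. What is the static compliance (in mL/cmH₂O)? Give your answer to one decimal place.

Flow: 47 L/min ÷ 60 = 0.7833 L/s.
Total PEEP = 13 cmH2O (set 12 + intrinsic 1); this is the baseline alveolar pressure.
Equation of motion (constant flow): PIP = Vt/C + R·V̇ + PEEP.
Vt/C = PIP − R·V̇ − PEEP = 36.1 − 14.6×0.7833 − 13 = 36.1 − 11.436 − 13 = 11.664 cmH2O.
C = Vt / 11.664 = 550 / 11.664 = 47.154 mL/cmH2O.

47.2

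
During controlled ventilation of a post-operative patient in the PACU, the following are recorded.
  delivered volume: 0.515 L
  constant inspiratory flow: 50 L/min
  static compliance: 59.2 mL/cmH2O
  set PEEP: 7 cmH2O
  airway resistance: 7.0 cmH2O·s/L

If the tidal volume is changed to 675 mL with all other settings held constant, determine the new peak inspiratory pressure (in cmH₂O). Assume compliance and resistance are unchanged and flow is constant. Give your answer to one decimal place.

24.2

Flow: 50 L/min ÷ 60 = 0.8333 L/s.
PIP = Vt/C + R·V̇ + PEEP (constant-flow equation of motion).
Only the elastic term changes: ΔPIP = ΔVt / C = (675 − 515) / 59.2 = 2.703 cmH2O.
Original PIP = 515/59.2 + 7.0×0.8333 + 7 = 21.532 cmH2O; new PIP = 21.532 + (2.703) = 24.235 cmH2O.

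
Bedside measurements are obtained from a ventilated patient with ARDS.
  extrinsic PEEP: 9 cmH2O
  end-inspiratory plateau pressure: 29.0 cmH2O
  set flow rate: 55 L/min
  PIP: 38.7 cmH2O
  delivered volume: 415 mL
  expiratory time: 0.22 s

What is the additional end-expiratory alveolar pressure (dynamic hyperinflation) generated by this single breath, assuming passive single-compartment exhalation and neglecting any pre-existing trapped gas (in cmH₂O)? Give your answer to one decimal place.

7.3

Flow: 55 L/min ÷ 60 = 0.9167 L/s.
R = (PIP − Pplat)/V̇ = (38.7 − 29.0) / 0.9167 = 9.7/0.9167 = 10.581 cmH2O·s/L.
C = Vt/(Pplat − PEEP) = 415.0 / (29.0 − 9) = 415.0/20.0 = 20.75 mL/cmH2O.
τ = R × C = 10.581 × 0.02075 L/cmH2O = 0.2196 s.
Fraction remaining = e^(−Te/τ) = e^(−0.22/0.2196) = 0.3672; trapped volume = 415.0 × 0.3672 = 152.39 mL.
Additional alveolar pressure from trapping ≈ V_trapped / C = 152.39 / 20.75 = 7.344 cmH2O.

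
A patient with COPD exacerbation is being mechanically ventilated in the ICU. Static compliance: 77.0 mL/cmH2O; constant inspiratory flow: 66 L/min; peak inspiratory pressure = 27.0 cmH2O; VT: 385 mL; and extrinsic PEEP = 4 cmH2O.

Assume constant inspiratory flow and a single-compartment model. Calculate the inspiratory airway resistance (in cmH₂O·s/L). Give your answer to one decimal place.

16.4

Flow: 66 L/min ÷ 60 = 1.1 L/s.
Equation of motion (constant flow): PIP = Vt/C + R·V̇ + PEEP.
R·V̇ = PIP − Vt/C − PEEP = 27.0 − 385/77.0 − 4 = 27.0 − 5.0 − 4 = 18.0 cmH2O.
R = 18.0 / 1.1 = 16.364 cmH2O·s/L.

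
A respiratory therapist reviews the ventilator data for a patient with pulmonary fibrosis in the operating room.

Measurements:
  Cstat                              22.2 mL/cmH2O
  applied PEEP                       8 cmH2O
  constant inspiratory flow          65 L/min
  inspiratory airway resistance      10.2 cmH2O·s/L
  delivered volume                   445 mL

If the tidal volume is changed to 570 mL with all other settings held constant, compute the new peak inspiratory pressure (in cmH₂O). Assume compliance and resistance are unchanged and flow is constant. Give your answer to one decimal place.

44.7

Flow: 65 L/min ÷ 60 = 1.0833 L/s.
PIP = Vt/C + R·V̇ + PEEP (constant-flow equation of motion).
Only the elastic term changes: ΔPIP = ΔVt / C = (570 − 445) / 22.2 = 5.631 cmH2O.
Original PIP = 445/22.2 + 10.2×1.0833 + 8 = 39.095 cmH2O; new PIP = 39.095 + (5.631) = 44.726 cmH2O.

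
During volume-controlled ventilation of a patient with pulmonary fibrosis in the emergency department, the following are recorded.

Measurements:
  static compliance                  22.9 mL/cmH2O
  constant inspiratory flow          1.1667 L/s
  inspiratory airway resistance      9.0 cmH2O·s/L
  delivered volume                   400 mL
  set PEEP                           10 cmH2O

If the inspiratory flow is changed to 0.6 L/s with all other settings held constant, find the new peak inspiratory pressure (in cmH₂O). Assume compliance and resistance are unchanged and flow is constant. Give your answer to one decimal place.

32.9

PIP = Vt/C + R·V̇ + PEEP (constant-flow equation of motion).
Only the resistive term changes: ΔPIP = R × ΔV̇ = 9.0 × (0.6 − 1.1667) = 9.0 × -0.5667 = -5.1 cmH2O.
Original PIP = 400/22.9 + 9.0×1.1667 + 10 = 37.968 cmH2O; new PIP = 37.968 + (-5.1) = 32.868 cmH2O.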